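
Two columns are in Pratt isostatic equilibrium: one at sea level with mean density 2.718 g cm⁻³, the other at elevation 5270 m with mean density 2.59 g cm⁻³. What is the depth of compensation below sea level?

ρ_ref D = ρ (D + h) → D (ρ_ref − ρ) = ρ h.
D = ρ h/(ρ_ref − ρ) = 2.59 × 5270 m/(2.718 − 2.59) = 107000 m.

107000 m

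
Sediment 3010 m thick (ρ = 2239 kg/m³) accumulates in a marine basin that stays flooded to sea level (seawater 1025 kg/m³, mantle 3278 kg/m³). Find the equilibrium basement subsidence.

1620 m

Submarine loading: the sediment displaces seawater, and the subsidence is in turn flooded, so s (ρ_m − ρ_w) = t (ρ_sed − ρ_w).
s = 3010 m × (2239 − 1025) / (3278 − 1025) = 1620 m.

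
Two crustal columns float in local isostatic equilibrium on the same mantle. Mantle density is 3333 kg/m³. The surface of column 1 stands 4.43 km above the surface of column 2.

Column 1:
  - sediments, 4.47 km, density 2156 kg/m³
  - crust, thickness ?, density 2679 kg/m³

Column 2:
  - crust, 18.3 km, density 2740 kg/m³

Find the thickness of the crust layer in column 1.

31.1 km

Take the compensation level at the base of the deeper column (depth z_c below the surface of column 1) and equate Σ ρ_i t_i down to z_c; mantle fills any gap and the z_c terms cancel.
Column 1: 4.47×2156 + x×2679 + (z_c − 4.47 − x)×3333
Column 2: 4.43×0 + 18.3×2740 + (z_c − 4.43 − 18.3)×3333
The z_c×3333 term appears on both sides and cancels. Collect the known terms of each column as K = Σ(ρt)_known − 3333 × (depth of known layers): K_1 = 9637.32 − 3333×4.47 = −5261.19; K_2 = 50142 − 3333×(4.43 + 18.3) = −25617.09.
Balance: K_1 − x×(3333 − 2679) = K_2, so x = (K_1 − K_2)/(3333 − 2679) = 20355.9/654 = 31.1 km.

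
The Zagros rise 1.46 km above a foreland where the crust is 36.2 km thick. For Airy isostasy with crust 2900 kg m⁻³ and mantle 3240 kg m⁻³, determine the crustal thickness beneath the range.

50.1 km

Root depth r = h ρ_c / (ρ_m − ρ_c) = 1.46 km × 2900 / 340 = 12.45 km.
Total thickness = T + h + r = 36.2 km + 1.46 km + 12.45 km = 50.1 km.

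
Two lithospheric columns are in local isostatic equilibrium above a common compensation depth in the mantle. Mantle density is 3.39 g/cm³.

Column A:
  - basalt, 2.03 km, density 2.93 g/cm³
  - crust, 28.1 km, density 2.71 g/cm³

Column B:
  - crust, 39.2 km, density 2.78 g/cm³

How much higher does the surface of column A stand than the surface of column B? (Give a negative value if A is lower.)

−1.14 km

For any compensation level in the mantle, the mantle terms cancel and isostasy reduces to e = (Σt_A − Σt_B) − (Σ(ρt)_A − Σ(ρt)_B) / ρ_m.
Σt_A = 30.13 km; Σt_B = 39.2 km; Σ(ρt)_A = 82.0989; Σ(ρt)_B = 108.976 (in km·g/cm³).
e = (30.13 − 39.2) − (82.0989 − 108.976) / 3.39 = −1.14 km.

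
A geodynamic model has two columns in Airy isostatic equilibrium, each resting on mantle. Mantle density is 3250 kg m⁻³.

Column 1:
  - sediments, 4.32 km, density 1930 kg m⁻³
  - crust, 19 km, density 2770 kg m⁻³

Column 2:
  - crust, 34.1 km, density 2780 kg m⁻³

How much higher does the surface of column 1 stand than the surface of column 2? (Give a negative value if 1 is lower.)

−0.371 km

For any compensation level in the mantle, the mantle terms cancel and isostasy reduces to e = (Σt_1 − Σt_2) − (Σ(ρt)_1 − Σ(ρt)_2) / ρ_m.
Σt_1 = 23.32 km; Σt_2 = 34.1 km; Σ(ρt)_1 = 60967.6; Σ(ρt)_2 = 94798 (in km·kg m⁻³).
e = (23.32 − 34.1) − (60967.6 − 94798) / 3250 = −0.371 km.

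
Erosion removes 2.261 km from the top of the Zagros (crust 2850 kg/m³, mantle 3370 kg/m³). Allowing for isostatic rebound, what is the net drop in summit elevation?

Rebound u = e ρ_c/ρ_m = 2.261 km × 2850/3370 = 1.912 km.
Net surface drop = e − u = 2.261 km − 1.912 km = e (ρ_m − ρ_c)/ρ_m = 0.349 km.

0.349 km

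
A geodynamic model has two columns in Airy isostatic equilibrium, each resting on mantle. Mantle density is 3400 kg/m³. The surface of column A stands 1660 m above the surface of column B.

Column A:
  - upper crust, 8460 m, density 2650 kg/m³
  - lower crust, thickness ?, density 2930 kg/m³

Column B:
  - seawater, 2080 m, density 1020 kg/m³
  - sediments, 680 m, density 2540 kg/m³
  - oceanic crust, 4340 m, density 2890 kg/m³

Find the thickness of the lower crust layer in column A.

15000 m

Take the compensation level at the base of the deeper column (depth z_c below the surface of column A) and equate Σ ρ_i t_i down to z_c; mantle fills any gap and the z_c terms cancel.
Column A: 8460×2650 + x×2930 + (z_c − 8460 − x)×3400
Column B: 1660×0 + 2080×1020 + 680×2540 + 4340×2890 + (z_c − 1660 − 7100)×3400
The z_c×3400 term appears on both sides and cancels. Collect the known terms of each column as K = Σ(ρt)_known − 3400 × (depth of known layers): K_A = 22419000 − 3400×8460 = −6345000; K_B = 16391400 − 3400×(1660 + 7100) = −13392600.
Balance: K_A − x×(3400 − 2930) = K_B, so x = (K_A − K_B)/(3400 − 2930) = 7047600/470 = 15000 m.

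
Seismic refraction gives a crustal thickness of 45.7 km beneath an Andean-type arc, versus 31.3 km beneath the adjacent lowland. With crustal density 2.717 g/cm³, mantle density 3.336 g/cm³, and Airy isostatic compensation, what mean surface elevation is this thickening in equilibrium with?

2.67 km

Excess crust Δ = 45.7 km − 31.3 km = 14.4 km, split between elevation h and root r with h + r = Δ.
Airy balance ρ_c h = (ρ_m − ρ_c) r gives r = h ρ_c/(ρ_m − ρ_c), so h (1 + ρ_c/(ρ_m − ρ_c)) = Δ, i.e. h = Δ (ρ_m − ρ_c)/ρ_m.
h = 14.4 km × 0.619/3.336 = 2.67 km.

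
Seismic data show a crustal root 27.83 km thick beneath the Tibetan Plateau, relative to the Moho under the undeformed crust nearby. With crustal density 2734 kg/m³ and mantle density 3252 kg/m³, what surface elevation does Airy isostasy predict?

5.27 km

Equating mass per unit area of the two columns: ρ_c h = (ρ_m − ρ_c) r.
h = r (ρ_m − ρ_c) / ρ_c = 27.83 km × (3252 − 2734) / 2734 = 5.27 km.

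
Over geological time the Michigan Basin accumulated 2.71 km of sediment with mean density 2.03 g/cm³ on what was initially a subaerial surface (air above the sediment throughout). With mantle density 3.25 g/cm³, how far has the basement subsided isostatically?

1.69 km

Subaerial load: s = t ρ_sed / ρ_m = 2.71 km × 2.03/3.25 = 1.69 km.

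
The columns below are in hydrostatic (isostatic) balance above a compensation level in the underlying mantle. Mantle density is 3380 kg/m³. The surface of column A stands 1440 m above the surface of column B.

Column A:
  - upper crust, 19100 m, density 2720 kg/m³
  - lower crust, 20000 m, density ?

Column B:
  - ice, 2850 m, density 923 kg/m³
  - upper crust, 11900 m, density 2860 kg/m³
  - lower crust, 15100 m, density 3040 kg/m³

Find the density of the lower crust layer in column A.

2850 kg/m³

Take the compensation level at the base of the deeper column (depth z_c below the surface of column A) and equate Σ ρ_i t_i down to z_c; mantle fills any gap and the z_c terms cancel.
Column A: 19100×2720 + 20000×ρ + (z_c − 39100)×3380
Column B: 1440×0 + 2850×923 + 11900×2860 + 15100×3040 + (z_c − 1440 − 29850)×3380
The z_c×3380 term appears on both sides and cancels. Collect the known terms of each column as K = Σ(ρt)_known − 3380 × (depth of known layers): K_A = 51952000 − 3380×39100 = −80206000; K_B = 82568550 − 3380×(1440 + 29850) = −23191650.
Balance: K_A + 20000×ρ = K_B, so ρ = (K_B − K_A)/20000 = 57014400/20000 = 2850 kg/m³.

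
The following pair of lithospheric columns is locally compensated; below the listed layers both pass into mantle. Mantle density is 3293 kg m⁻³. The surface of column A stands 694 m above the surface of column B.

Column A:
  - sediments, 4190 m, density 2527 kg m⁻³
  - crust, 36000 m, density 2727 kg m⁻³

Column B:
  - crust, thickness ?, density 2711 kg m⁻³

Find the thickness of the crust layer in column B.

Take the compensation level at the base of the deeper column (depth z_c below the surface of column A) and equate Σ ρ_i t_i down to z_c; mantle fills any gap and the z_c terms cancel.
Column A: 4190×2527 + 36000×2727 + (z_c − 40190)×3293
Column B: 694×0 + x×2711 + (z_c − 694 − 0 − x)×3293
The z_c×3293 term appears on both sides and cancels. Collect the known terms of each column as K = Σ(ρt)_known − 3293 × (depth of known layers): K_A = 108760130 − 3293×40190 = −23585540; K_B = 0 − 3293×(694 + 0) = −2285342.
Balance: K_A = K_B − x×(3293 − 2711), so x = (K_B − K_A)/(3293 − 2711) = 21300200/582 = 36600 m.

36600 m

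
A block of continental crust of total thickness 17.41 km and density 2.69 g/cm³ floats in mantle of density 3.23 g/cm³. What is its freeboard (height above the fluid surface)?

2.91 km

Floating equilibrium: submerged depth d = t ρ_obj/ρ_fluid = 17.41 km × 2.69/3.23 = 14.5 km.
Freeboard = t − d = 17.41 km − 14.5 km = 2.91 km.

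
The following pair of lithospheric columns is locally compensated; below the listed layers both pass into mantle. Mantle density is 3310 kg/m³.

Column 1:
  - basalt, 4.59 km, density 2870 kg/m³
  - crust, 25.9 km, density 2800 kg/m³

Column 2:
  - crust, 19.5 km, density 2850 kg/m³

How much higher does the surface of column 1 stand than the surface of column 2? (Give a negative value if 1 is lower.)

For any compensation level in the mantle, the mantle terms cancel and isostasy reduces to e = (Σt_1 − Σt_2) − (Σ(ρt)_1 − Σ(ρt)_2) / ρ_m.
Σt_1 = 30.49 km; Σt_2 = 19.5 km; Σ(ρt)_1 = 85693.3; Σ(ρt)_2 = 55575 (in km·kg/m³).
e = (30.49 − 19.5) − (85693.3 − 55575) / 3310 = 1.89 km.

1.89 km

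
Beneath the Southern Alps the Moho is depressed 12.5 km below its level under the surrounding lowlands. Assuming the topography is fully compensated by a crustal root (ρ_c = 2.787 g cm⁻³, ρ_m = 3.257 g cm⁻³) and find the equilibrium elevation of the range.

Equating mass per unit area of the two columns: ρ_c h = (ρ_m − ρ_c) r.
h = r (ρ_m − ρ_c) / ρ_c = 12.5 km × (3.257 − 2.787) / 2.787 = 2.11 km.

2.11 km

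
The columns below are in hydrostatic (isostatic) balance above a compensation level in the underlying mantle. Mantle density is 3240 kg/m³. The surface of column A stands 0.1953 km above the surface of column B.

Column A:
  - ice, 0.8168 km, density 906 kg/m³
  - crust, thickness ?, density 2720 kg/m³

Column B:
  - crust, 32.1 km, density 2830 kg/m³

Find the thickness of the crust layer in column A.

22.9 km

Take the compensation level at the base of the deeper column (depth z_c below the surface of column A) and equate Σ ρ_i t_i down to z_c; mantle fills any gap and the z_c terms cancel.
Column A: 0.8168×906 + x×2720 + (z_c − 0.8168 − x)×3240
Column B: 0.1953×0 + 32.1×2830 + (z_c − 0.1953 − 32.1)×3240
The z_c×3240 term appears on both sides and cancels. Collect the known terms of each column as K = Σ(ρt)_known − 3240 × (depth of known layers): K_A = 740.0208 − 3240×0.8168 = −1906.4112; K_B = 90843 − 3240×(0.1953 + 32.1) = −13793.772.
Balance: K_A − x×(3240 − 2720) = K_B, so x = (K_A − K_B)/(3240 − 2720) = 11887.4/520 = 22.9 km.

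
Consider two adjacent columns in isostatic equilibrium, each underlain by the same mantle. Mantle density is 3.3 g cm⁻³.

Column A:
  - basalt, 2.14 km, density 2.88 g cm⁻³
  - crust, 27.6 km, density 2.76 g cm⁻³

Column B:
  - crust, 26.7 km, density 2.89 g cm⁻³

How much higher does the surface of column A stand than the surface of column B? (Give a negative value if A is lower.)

For any compensation level in the mantle, the mantle terms cancel and isostasy reduces to e = (Σt_A − Σt_B) − (Σ(ρt)_A − Σ(ρt)_B) / ρ_m.
Σt_A = 29.74 km; Σt_B = 26.7 km; Σ(ρt)_A = 82.3392; Σ(ρt)_B = 77.163 (in km·g cm⁻³).
e = (29.74 − 26.7) − (82.3392 − 77.163) / 3.3 = 1.47 km.

1.47 km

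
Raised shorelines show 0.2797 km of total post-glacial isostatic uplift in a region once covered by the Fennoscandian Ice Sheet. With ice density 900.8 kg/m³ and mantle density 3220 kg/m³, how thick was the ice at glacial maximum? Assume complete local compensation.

u = t ρ_ice/ρ_m → t = u ρ_m/ρ_ice = 0.2797 km × 3220/900.8 = 1 km.

1 km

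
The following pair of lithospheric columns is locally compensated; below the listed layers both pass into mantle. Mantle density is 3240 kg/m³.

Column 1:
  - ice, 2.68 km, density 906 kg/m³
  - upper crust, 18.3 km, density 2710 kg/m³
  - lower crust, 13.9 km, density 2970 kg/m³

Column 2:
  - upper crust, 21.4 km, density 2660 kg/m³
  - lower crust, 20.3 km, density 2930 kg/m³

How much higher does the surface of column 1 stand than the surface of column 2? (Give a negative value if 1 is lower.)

For any compensation level in the mantle, the mantle terms cancel and isostasy reduces to e = (Σt_1 − Σt_2) − (Σ(ρt)_1 − Σ(ρt)_2) / ρ_m.
Σt_1 = 34.88 km; Σt_2 = 41.7 km; Σ(ρt)_1 = 93304.08; Σ(ρt)_2 = 116403 (in km·kg/m³).
e = (34.88 − 41.7) − (93304.08 − 116403) / 3240 = 0.309 km.

0.309 km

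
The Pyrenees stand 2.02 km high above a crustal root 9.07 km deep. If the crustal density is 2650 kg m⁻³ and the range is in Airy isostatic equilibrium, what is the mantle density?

Airy balance: ρ_c h = (ρ_m − ρ_c) r → ρ_m = ρ_c (1 + h/r).
ρ_m = 2650 × (1 + 2.02 km/9.07 km) = 3240 kg m⁻³.

3240 kg m⁻³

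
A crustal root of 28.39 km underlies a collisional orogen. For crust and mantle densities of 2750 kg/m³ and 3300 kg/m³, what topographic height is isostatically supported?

5.68 km

Equating mass per unit area of the two columns: ρ_c h = (ρ_m − ρ_c) r.
h = r (ρ_m − ρ_c) / ρ_c = 28.39 km × (3300 − 2750) / 2750 = 5.68 km.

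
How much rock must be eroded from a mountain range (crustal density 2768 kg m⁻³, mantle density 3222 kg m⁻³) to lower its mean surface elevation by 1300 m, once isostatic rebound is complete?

Net drop Δ = e − u = e − e ρ_c/ρ_m = e (ρ_m − ρ_c)/ρ_m.
e = Δ ρ_m/(ρ_m − ρ_c) = 1300 m × 3222/454 = 9230 m.

9230 m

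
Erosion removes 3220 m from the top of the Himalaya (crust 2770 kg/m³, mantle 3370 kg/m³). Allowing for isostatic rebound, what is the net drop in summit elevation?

Rebound u = e ρ_c/ρ_m = 3220 m × 2770/3370 = 2647 m.
Net surface drop = e − u = 3220 m − 2647 m = e (ρ_m − ρ_c)/ρ_m = 573 m.

573 m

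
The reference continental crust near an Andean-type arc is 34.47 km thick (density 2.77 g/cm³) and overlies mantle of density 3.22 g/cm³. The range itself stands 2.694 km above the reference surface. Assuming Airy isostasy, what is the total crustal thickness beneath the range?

Root depth r = h ρ_c / (ρ_m − ρ_c) = 2.694 km × 2.77 / 0.45 = 16.58 km.
Total thickness = T + h + r = 34.47 km + 2.694 km + 16.58 km = 53.7 km.

53.7 km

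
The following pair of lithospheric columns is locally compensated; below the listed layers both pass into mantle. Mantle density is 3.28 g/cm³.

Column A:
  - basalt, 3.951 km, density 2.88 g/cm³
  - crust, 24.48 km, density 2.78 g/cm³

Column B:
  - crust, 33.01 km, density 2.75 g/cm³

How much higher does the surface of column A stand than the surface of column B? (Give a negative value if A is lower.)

−1.12 km

For any compensation level in the mantle, the mantle terms cancel and isostasy reduces to e = (Σt_A − Σt_B) − (Σ(ρt)_A − Σ(ρt)_B) / ρ_m.
Σt_A = 28.431 km; Σt_B = 33.01 km; Σ(ρt)_A = 79.43328; Σ(ρt)_B = 90.7775 (in km·g/cm³).
e = (28.431 − 33.01) − (79.43328 − 90.7775) / 3.28 = −1.12 km.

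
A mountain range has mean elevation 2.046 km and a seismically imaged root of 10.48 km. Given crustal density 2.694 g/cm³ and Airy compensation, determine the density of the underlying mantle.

Airy balance: ρ_c h = (ρ_m − ρ_c) r → ρ_m = ρ_c (1 + h/r).
ρ_m = 2.694 × (1 + 2.046 km/10.48 km) = 3.22 g/cm³.

3.22 g/cm³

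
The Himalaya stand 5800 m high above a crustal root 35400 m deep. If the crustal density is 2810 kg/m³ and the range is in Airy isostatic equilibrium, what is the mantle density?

3270 kg/m³

Airy balance: ρ_c h = (ρ_m − ρ_c) r → ρ_m = ρ_c (1 + h/r).
ρ_m = 2810 × (1 + 5800 m/35400 m) = 3270 kg/m³.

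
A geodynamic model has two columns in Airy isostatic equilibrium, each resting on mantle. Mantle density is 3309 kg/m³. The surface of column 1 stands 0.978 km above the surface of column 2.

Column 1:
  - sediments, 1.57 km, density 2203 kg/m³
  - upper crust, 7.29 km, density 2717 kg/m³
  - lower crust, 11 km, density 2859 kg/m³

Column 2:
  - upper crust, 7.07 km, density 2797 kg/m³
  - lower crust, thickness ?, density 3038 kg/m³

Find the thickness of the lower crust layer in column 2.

Take the compensation level at the base of the deeper column (depth z_c below the surface of column 1) and equate Σ ρ_i t_i down to z_c; mantle fills any gap and the z_c terms cancel.
Column 1: 1.57×2203 + 7.29×2717 + 11×2859 + (z_c − 19.86)×3309
Column 2: 0.978×0 + 7.07×2797 + x×3038 + (z_c − 0.978 − 7.07 − x)×3309
The z_c×3309 term appears on both sides and cancels. Collect the known terms of each column as K = Σ(ρt)_known − 3309 × (depth of known layers): K_1 = 54714.64 − 3309×19.86 = −11002.1; K_2 = 19774.79 − 3309×(0.978 + 7.07) = −6856.042.
Balance: K_1 = K_2 − x×(3309 − 3038), so x = (K_2 − K_1)/(3309 − 3038) = 4146.06/271 = 15.3 km.

15.3 km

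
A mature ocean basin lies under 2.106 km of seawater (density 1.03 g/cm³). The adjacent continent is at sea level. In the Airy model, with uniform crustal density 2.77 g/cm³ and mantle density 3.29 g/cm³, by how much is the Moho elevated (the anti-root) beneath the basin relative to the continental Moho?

7.05 km

Equating mass per unit area of the two columns: replacing crust with seawater at the top is compensated by replacing crust with mantle at the base: d (ρ_c − ρ_w) = a (ρ_m − ρ_c).
a = d (ρ_c − ρ_w)/(ρ_m − ρ_c) = 2.106 km × 1.74/0.52 = 7.05 km.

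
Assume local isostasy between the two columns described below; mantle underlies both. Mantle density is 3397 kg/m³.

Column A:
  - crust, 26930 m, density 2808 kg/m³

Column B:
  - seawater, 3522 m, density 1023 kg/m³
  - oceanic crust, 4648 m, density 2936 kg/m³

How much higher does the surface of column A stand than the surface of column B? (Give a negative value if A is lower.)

For any compensation level in the mantle, the mantle terms cancel and isostasy reduces to e = (Σt_A − Σt_B) − (Σ(ρt)_A − Σ(ρt)_B) / ρ_m.
Σt_A = 26930 m; Σt_B = 8170 m; Σ(ρt)_A = 75619440; Σ(ρt)_B = 17249534 (in m·kg/m³).
e = (26930 − 8170) − (75619440 − 17249534) / 3397 = 1580 m.

1580 m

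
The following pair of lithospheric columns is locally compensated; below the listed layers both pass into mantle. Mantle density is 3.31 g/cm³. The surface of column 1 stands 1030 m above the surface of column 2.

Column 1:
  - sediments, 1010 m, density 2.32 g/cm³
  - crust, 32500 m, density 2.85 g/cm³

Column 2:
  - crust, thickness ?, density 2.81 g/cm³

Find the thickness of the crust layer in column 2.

25100 m

Take the compensation level at the base of the deeper column (depth z_c below the surface of column 1) and equate Σ ρ_i t_i down to z_c; mantle fills any gap and the z_c terms cancel.
Column 1: 1010×2.32 + 32500×2.85 + (z_c − 33510)×3.31
Column 2: 1030×0 + x×2.81 + (z_c − 1030 − 0 − x)×3.31
The z_c×3.31 term appears on both sides and cancels. Collect the known terms of each column as K = Σ(ρt)_known − 3.31 × (depth of known layers): K_1 = 94968.2 − 3.31×33510 = −15949.9; K_2 = 0 − 3.31×(1030 + 0) = −3409.3.
Balance: K_1 = K_2 − x×(3.31 − 2.81), so x = (K_2 − K_1)/(3.31 − 2.81) = 12540.6/0.5 = 25100 m.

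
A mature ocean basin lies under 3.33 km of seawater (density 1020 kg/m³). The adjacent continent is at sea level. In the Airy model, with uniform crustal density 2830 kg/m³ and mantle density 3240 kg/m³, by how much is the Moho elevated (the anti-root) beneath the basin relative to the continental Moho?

In Airy isostatic equilibrium: replacing crust with seawater at the top is compensated by replacing crust with mantle at the base: d (ρ_c − ρ_w) = a (ρ_m − ρ_c).
a = d (ρ_c − ρ_w)/(ρ_m − ρ_c) = 3.33 km × 1810/410 = 14.7 km.

14.7 km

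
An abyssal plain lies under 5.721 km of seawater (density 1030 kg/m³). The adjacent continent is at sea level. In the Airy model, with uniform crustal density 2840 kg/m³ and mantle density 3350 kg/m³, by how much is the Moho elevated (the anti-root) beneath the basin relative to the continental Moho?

Balancing pressure at the compensation depth: replacing crust with seawater at the top is compensated by replacing crust with mantle at the base: d (ρ_c − ρ_w) = a (ρ_m − ρ_c).
a = d (ρ_c − ρ_w)/(ρ_m − ρ_c) = 5.721 km × 1810/510 = 20.3 km.

20.3 km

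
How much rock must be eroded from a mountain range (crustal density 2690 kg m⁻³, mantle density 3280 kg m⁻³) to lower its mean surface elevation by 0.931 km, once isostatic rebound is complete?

Net drop Δ = e − u = e − e ρ_c/ρ_m = e (ρ_m − ρ_c)/ρ_m.
e = Δ ρ_m/(ρ_m − ρ_c) = 0.931 km × 3280/590 = 5.18 km.

5.18 km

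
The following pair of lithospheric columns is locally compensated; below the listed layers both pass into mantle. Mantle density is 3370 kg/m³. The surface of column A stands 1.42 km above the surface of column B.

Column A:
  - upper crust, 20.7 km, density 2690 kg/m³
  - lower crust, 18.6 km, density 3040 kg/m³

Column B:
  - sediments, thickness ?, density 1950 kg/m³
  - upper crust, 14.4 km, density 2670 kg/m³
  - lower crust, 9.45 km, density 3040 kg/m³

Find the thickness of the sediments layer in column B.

Take the compensation level at the base of the deeper column (depth z_c below the surface of column A) and equate Σ ρ_i t_i down to z_c; mantle fills any gap and the z_c terms cancel.
Column A: 20.7×2690 + 18.6×3040 + (z_c − 39.3)×3370
Column B: 1.42×0 + x×1950 + 14.4×2670 + 9.45×3040 + (z_c − 1.42 − 23.85 − x)×3370
The z_c×3370 term appears on both sides and cancels. Collect the known terms of each column as K = Σ(ρt)_known − 3370 × (depth of known layers): K_A = 112227 − 3370×39.3 = −20214; K_B = 67176 − 3370×(1.42 + 23.85) = −17983.9.
Balance: K_A = K_B − x×(3370 − 1950), so x = (K_B − K_A)/(3370 − 1950) = 2230.1/1420 = 1.57 km.

1.57 km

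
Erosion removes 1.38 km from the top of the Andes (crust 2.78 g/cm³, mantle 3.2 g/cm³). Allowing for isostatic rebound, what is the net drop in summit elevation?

0.181 km

Rebound u = e ρ_c/ρ_m = 1.38 km × 2.78/3.2 = 1.199 km.
Net surface drop = e − u = 1.38 km − 1.199 km = e (ρ_m − ρ_c)/ρ_m = 0.181 km.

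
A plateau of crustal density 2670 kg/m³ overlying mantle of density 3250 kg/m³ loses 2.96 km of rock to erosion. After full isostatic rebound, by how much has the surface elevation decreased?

0.528 km

Rebound u = e ρ_c/ρ_m = 2.96 km × 2670/3250 = 2.432 km.
Net surface drop = e − u = 2.96 km − 2.432 km = e (ρ_m − ρ_c)/ρ_m = 0.528 km.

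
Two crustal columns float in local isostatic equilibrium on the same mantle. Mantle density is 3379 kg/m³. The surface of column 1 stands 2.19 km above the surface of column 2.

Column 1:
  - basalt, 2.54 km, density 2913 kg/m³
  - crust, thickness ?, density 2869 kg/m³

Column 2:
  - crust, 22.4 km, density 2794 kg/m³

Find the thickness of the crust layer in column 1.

Take the compensation level at the base of the deeper column (depth z_c below the surface of column 1) and equate Σ ρ_i t_i down to z_c; mantle fills any gap and the z_c terms cancel.
Column 1: 2.54×2913 + x×2869 + (z_c − 2.54 − x)×3379
Column 2: 2.19×0 + 22.4×2794 + (z_c − 2.19 − 22.4)×3379
The z_c×3379 term appears on both sides and cancels. Collect the known terms of each column as K = Σ(ρt)_known − 3379 × (depth of known layers): K_1 = 7399.02 − 3379×2.54 = −1183.64; K_2 = 62585.6 − 3379×(2.19 + 22.4) = −20504.01.
Balance: K_1 − x×(3379 − 2869) = K_2, so x = (K_1 − K_2)/(3379 − 2869) = 19320.4/510 = 37.9 km.

37.9 km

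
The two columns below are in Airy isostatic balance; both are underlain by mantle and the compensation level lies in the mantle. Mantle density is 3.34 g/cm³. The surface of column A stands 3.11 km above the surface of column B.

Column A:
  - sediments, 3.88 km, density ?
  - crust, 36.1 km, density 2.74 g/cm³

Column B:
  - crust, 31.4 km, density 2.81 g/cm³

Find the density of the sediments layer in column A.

1.96 g/cm³

Take the compensation level at the base of the deeper column (depth z_c below the surface of column A) and equate Σ ρ_i t_i down to z_c; mantle fills any gap and the z_c terms cancel.
Column A: 3.88×ρ + 36.1×2.74 + (z_c − 39.98)×3.34
Column B: 3.11×0 + 31.4×2.81 + (z_c − 3.11 − 31.4)×3.34
The z_c×3.34 term appears on both sides and cancels. Collect the known terms of each column as K = Σ(ρt)_known − 3.34 × (depth of known layers): K_A = 98.914 − 3.34×39.98 = −34.6192; K_B = 88.234 − 3.34×(3.11 + 31.4) = −27.0294.
Balance: K_A + 3.88×ρ = K_B, so ρ = (K_B − K_A)/3.88 = 7.5898/3.88 = 1.96 g/cm³.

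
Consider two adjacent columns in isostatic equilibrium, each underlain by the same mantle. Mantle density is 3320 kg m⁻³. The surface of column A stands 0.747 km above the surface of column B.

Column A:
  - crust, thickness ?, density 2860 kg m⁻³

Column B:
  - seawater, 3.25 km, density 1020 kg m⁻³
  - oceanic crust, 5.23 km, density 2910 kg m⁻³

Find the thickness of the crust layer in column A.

Take the compensation level at the base of the deeper column (depth z_c below the surface of column A) and equate Σ ρ_i t_i down to z_c; mantle fills any gap and the z_c terms cancel.
Column A: x×2860 + (z_c − 0 − x)×3320
Column B: 0.747×0 + 3.25×1020 + 5.23×2910 + (z_c − 0.747 − 8.48)×3320
The z_c×3320 term appears on both sides and cancels. Collect the known terms of each column as K = Σ(ρt)_known − 3320 × (depth of known layers): K_A = 0 − 3320×0 = 0; K_B = 18534.3 − 3320×(0.747 + 8.48) = −12099.34.
Balance: K_A − x×(3320 − 2860) = K_B, so x = (K_A − K_B)/(3320 − 2860) = 12099.3/460 = 26.3 km.

26.3 km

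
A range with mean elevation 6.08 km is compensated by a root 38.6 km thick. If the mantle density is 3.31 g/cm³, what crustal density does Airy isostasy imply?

2.86 g/cm³

ρ_c h = (ρ_m − ρ_c) r → ρ_c (h + r) = ρ_m r → ρ_c = ρ_m r / (h + r).
ρ_c = 3.31 × 38.6 km / (6.08 km + 38.6 km) = 2.86 g/cm³.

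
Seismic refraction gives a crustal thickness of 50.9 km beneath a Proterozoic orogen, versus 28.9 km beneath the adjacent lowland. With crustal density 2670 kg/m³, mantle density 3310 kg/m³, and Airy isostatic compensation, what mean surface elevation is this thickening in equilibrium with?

Excess crust Δ = 50.9 km − 28.9 km = 22 km, split between elevation h and root r with h + r = Δ.
Airy balance ρ_c h = (ρ_m − ρ_c) r gives r = h ρ_c/(ρ_m − ρ_c), so h (1 + ρ_c/(ρ_m − ρ_c)) = Δ, i.e. h = Δ (ρ_m − ρ_c)/ρ_m.
h = 22 km × 640/3310 = 4.25 km.

4.25 km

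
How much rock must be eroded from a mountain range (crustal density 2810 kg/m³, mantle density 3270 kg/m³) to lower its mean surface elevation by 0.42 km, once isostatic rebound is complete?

Net drop Δ = e − u = e − e ρ_c/ρ_m = e (ρ_m − ρ_c)/ρ_m.
e = Δ ρ_m/(ρ_m − ρ_c) = 0.42 km × 3270/460 = 2.99 km.

2.99 km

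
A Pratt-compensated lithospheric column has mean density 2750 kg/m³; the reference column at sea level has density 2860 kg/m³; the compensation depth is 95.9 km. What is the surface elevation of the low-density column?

3.84 km

ρ_ref D = ρ (D + h) → h = D (ρ_ref − ρ)/ρ.
h = 95.9 km × (2860 − 2750)/2750 = 3.84 km.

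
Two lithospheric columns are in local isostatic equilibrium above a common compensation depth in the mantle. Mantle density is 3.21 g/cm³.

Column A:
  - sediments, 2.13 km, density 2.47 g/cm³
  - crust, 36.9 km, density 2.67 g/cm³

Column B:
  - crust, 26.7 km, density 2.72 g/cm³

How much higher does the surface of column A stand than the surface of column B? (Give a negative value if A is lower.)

2.62 km

For any compensation level in the mantle, the mantle terms cancel and isostasy reduces to e = (Σt_A − Σt_B) − (Σ(ρt)_A − Σ(ρt)_B) / ρ_m.
Σt_A = 39.03 km; Σt_B = 26.7 km; Σ(ρt)_A = 103.7841; Σ(ρt)_B = 72.624 (in km·g/cm³).
e = (39.03 − 26.7) − (103.7841 − 72.624) / 3.21 = 2.62 km.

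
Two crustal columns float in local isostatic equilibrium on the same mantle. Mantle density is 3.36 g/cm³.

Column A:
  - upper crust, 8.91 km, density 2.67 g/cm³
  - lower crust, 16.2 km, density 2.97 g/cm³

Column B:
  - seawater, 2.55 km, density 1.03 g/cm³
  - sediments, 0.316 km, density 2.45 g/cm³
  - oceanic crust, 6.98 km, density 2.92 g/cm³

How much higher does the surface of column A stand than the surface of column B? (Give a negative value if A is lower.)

For any compensation level in the mantle, the mantle terms cancel and isostasy reduces to e = (Σt_A − Σt_B) − (Σ(ρt)_A − Σ(ρt)_B) / ρ_m.
Σt_A = 25.11 km; Σt_B = 9.846 km; Σ(ρt)_A = 71.9037; Σ(ρt)_B = 23.7823 (in km·g/cm³).
e = (25.11 − 9.846) − (71.9037 − 23.7823) / 3.36 = 0.942 km.

0.942 km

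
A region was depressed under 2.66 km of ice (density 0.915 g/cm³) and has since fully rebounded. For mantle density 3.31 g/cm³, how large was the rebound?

0.735 km

Removing the load lets mantle flow back in; uplift u satisfies ρ_ice t = ρ_m u.
u = t ρ_ice/ρ_m = 2.66 km × 0.915/3.31 = 0.735 km.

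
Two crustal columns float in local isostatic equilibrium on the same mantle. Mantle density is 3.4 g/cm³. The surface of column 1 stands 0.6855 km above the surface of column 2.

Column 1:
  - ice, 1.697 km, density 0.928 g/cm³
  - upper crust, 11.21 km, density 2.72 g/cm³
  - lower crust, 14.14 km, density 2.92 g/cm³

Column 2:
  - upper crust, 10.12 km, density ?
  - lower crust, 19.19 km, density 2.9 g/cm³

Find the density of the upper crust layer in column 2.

2.74 g/cm³

Take the compensation level at the base of the deeper column (depth z_c below the surface of column 1) and equate Σ ρ_i t_i down to z_c; mantle fills any gap and the z_c terms cancel.
Column 1: 1.697×0.928 + 11.21×2.72 + 14.14×2.92 + (z_c − 27.047)×3.4
Column 2: 0.6855×0 + 10.12×ρ + 19.19×2.9 + (z_c − 0.6855 − 29.31)×3.4
The z_c×3.4 term appears on both sides and cancels. Collect the known terms of each column as K = Σ(ρt)_known − 3.4 × (depth of known layers): K_1 = 73.354816 − 3.4×27.047 = −18.604984; K_2 = 55.651 − 3.4×(0.6855 + 29.31) = −46.3337.
Balance: K_1 = K_2 + 10.12×ρ, so ρ = (K_1 − K_2)/10.12 = 27.7287/10.12 = 2.74 g/cm³.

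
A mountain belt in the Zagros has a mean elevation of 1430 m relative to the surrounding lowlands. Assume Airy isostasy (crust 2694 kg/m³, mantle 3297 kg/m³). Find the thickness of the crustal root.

By Archimedes' principle applied to the lithosphere: the weight of the topography is balanced by the buoyancy of the root, ρ_c h = (ρ_m − ρ_c) r.
r = h · ρ_c / (ρ_m − ρ_c) = 1430 m × 2694 / (3297 − 2694) = 6390 m.

6390 m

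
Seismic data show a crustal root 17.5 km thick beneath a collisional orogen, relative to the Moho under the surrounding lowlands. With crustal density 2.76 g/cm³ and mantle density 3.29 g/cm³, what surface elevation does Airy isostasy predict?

3.36 km

For local isostatic compensation: ρ_c h = (ρ_m − ρ_c) r.
h = r (ρ_m − ρ_c) / ρ_c = 17.5 km × (3.29 − 2.76) / 2.76 = 3.36 km.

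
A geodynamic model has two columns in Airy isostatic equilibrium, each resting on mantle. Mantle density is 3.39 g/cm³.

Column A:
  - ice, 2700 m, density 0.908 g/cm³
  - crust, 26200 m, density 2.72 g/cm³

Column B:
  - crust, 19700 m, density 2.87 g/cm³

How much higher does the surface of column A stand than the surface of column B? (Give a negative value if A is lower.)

For any compensation level in the mantle, the mantle terms cancel and isostasy reduces to e = (Σt_A − Σt_B) − (Σ(ρt)_A − Σ(ρt)_B) / ρ_m.
Σt_A = 28900 m; Σt_B = 19700 m; Σ(ρt)_A = 73715.6; Σ(ρt)_B = 56539 (in m·g/cm³).
e = (28900 − 19700) − (73715.6 − 56539) / 3.39 = 4130 m.

4130 m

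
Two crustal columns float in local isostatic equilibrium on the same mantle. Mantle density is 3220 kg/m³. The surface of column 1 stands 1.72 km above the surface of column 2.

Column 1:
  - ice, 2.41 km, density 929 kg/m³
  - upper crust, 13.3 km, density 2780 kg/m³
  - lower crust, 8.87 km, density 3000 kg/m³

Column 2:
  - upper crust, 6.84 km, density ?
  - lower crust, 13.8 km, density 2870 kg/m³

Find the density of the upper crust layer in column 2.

Take the compensation level at the base of the deeper column (depth z_c below the surface of column 1) and equate Σ ρ_i t_i down to z_c; mantle fills any gap and the z_c terms cancel.
Column 1: 2.41×929 + 13.3×2780 + 8.87×3000 + (z_c − 24.58)×3220
Column 2: 1.72×0 + 6.84×ρ + 13.8×2870 + (z_c − 1.72 − 20.64)×3220
The z_c×3220 term appears on both sides and cancels. Collect the known terms of each column as K = Σ(ρt)_known − 3220 × (depth of known layers): K_1 = 65822.89 − 3220×24.58 = −13324.71; K_2 = 39606 − 3220×(1.72 + 20.64) = −32393.2.
Balance: K_1 = K_2 + 6.84×ρ, so ρ = (K_1 − K_2)/6.84 = 19068.5/6.84 = 2790 kg/m³.

2790 kg/m³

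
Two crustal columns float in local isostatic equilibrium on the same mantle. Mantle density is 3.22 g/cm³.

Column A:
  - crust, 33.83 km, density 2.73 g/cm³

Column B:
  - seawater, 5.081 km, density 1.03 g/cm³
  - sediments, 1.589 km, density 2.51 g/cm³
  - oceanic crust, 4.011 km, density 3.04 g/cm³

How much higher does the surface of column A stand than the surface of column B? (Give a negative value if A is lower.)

For any compensation level in the mantle, the mantle terms cancel and isostasy reduces to e = (Σt_A − Σt_B) − (Σ(ρt)_A − Σ(ρt)_B) / ρ_m.
Σt_A = 33.83 km; Σt_B = 10.681 km; Σ(ρt)_A = 92.3559; Σ(ρt)_B = 21.41526 (in km·g/cm³).
e = (33.83 − 10.681) − (92.3559 − 21.41526) / 3.22 = 1.12 km.

1.12 km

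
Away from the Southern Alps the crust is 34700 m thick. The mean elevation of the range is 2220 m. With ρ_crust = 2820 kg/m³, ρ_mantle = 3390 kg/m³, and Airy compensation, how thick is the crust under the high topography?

47900 m

Root depth r = h ρ_c / (ρ_m − ρ_c) = 2220 m × 2820 / 570 = 10980 m.
Total thickness = T + h + r = 34700 m + 2220 m + 10980 m = 47900 m.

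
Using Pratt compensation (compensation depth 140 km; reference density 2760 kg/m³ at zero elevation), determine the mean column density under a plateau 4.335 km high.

Pratt balance: ρ_ref D = ρ (D + h).
ρ = ρ_ref D/(D + h) = 2760 × 140 km/(140 km + 4.335 km) = 2680 kg/m³.

2680 kg/m³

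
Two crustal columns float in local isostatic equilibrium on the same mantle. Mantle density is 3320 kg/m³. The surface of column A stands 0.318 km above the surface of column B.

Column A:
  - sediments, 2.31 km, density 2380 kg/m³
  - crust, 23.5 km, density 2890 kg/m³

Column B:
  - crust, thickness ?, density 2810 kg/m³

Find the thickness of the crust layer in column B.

Take the compensation level at the base of the deeper column (depth z_c below the surface of column A) and equate Σ ρ_i t_i down to z_c; mantle fills any gap and the z_c terms cancel.
Column A: 2.31×2380 + 23.5×2890 + (z_c − 25.81)×3320
Column B: 0.318×0 + x×2810 + (z_c − 0.318 − 0 − x)×3320
The z_c×3320 term appears on both sides and cancels. Collect the known terms of each column as K = Σ(ρt)_known − 3320 × (depth of known layers): K_A = 73412.8 − 3320×25.81 = −12276.4; K_B = 0 − 3320×(0.318 + 0) = −1055.76.
Balance: K_A = K_B − x×(3320 − 2810), so x = (K_B − K_A)/(3320 − 2810) = 11220.6/510 = 22 km.

22 km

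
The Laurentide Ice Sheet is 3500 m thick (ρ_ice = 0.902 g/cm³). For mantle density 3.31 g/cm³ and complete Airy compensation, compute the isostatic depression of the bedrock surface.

Balancing pressure at the compensation depth: the ice load ρ_ice t is balanced by mantle displaced below, ρ_m s.
s = t ρ_ice / ρ_m = 3500 m × 0.902/3.31 = 954 m.

954 m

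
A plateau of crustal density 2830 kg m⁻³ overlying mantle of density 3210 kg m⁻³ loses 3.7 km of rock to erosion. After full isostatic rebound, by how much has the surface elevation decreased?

0.438 km

Rebound u = e ρ_c/ρ_m = 3.7 km × 2830/3210 = 3.262 km.
Net surface drop = e − u = 3.7 km − 3.262 km = e (ρ_m − ρ_c)/ρ_m = 0.438 km.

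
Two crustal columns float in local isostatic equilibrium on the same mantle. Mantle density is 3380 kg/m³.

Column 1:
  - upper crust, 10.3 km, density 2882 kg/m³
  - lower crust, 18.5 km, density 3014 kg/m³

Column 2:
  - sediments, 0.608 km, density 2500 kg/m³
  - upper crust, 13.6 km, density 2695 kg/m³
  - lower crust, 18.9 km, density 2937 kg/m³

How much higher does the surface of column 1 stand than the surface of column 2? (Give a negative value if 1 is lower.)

−1.87 km

For any compensation level in the mantle, the mantle terms cancel and isostasy reduces to e = (Σt_1 − Σt_2) − (Σ(ρt)_1 − Σ(ρt)_2) / ρ_m.
Σt_1 = 28.8 km; Σt_2 = 33.108 km; Σ(ρt)_1 = 85443.6; Σ(ρt)_2 = 93681.3 (in km·kg/m³).
e = (28.8 − 33.108) − (85443.6 − 93681.3) / 3380 = −1.87 km.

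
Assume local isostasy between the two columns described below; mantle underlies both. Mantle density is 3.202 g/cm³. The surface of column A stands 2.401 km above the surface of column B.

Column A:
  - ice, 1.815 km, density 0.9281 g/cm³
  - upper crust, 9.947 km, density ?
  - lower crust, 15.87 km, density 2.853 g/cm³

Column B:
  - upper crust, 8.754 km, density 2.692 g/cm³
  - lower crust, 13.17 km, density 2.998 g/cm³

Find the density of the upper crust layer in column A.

2.68 g/cm³

Take the compensation level at the base of the deeper column (depth z_c below the surface of column A) and equate Σ ρ_i t_i down to z_c; mantle fills any gap and the z_c terms cancel.
Column A: 1.815×0.9281 + 9.947×ρ + 15.87×2.853 + (z_c − 27.632)×3.202
Column B: 2.401×0 + 8.754×2.692 + 13.17×2.998 + (z_c − 2.401 − 21.924)×3.202
The z_c×3.202 term appears on both sides and cancels. Collect the known terms of each column as K = Σ(ρt)_known − 3.202 × (depth of known layers): K_A = 46.9616115 − 3.202×27.632 = −41.5160525; K_B = 63.049428 − 3.202×(2.401 + 21.924) = −14.839222.
Balance: K_A + 9.947×ρ = K_B, so ρ = (K_B − K_A)/9.947 = 26.6768/9.947 = 2.68 g/cm³.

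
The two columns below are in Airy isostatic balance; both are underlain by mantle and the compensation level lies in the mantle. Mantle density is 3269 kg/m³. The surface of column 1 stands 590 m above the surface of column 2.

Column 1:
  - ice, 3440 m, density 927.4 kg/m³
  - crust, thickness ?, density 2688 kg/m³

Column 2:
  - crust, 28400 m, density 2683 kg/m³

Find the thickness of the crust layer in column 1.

18100 m

Take the compensation level at the base of the deeper column (depth z_c below the surface of column 1) and equate Σ ρ_i t_i down to z_c; mantle fills any gap and the z_c terms cancel.
Column 1: 3440×927.4 + x×2688 + (z_c − 3440 − x)×3269
Column 2: 590×0 + 28400×2683 + (z_c − 590 − 28400)×3269
The z_c×3269 term appears on both sides and cancels. Collect the known terms of each column as K = Σ(ρt)_known − 3269 × (depth of known layers): K_1 = 3190256 − 3269×3440 = −8055104; K_2 = 76197200 − 3269×(590 + 28400) = −18571110.
Balance: K_1 − x×(3269 − 2688) = K_2, so x = (K_1 − K_2)/(3269 − 2688) = 10516000/581 = 18100 m.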